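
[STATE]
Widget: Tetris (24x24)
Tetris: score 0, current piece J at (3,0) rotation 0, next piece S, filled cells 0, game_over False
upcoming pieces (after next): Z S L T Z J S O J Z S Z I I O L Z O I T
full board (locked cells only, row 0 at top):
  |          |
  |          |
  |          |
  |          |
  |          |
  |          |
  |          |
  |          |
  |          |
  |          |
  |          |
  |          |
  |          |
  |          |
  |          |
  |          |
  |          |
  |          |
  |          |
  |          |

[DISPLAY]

   █      │Next:        
   ███    │ ░░          
          │░░           
          │             
          │             
          │             
          │Score:       
          │0            
          │             
          │             
          │             
          │             
          │             
          │             
          │             
          │             
          │             
          │             
          │             
          │             
          │             
          │             
          │             
          │             


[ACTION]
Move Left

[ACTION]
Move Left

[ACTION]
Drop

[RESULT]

          │Next:        
 █        │ ░░          
 ███      │░░           
          │             
          │             
          │             
          │Score:       
          │0            
          │             
          │             
          │             
          │             
          │             
          │             
          │             
          │             
          │             
          │             
          │             
          │             
          │             
          │             
          │             
          │             


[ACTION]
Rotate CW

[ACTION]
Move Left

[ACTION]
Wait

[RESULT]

          │Next:        
          │ ░░          
██        │░░           
█         │             
█         │             
          │             
          │Score:       
          │0            
          │             
          │             
          │             
          │             
          │             
          │             
          │             
          │             
          │             
          │             
          │             
          │             
          │             
          │             
          │             
          │             


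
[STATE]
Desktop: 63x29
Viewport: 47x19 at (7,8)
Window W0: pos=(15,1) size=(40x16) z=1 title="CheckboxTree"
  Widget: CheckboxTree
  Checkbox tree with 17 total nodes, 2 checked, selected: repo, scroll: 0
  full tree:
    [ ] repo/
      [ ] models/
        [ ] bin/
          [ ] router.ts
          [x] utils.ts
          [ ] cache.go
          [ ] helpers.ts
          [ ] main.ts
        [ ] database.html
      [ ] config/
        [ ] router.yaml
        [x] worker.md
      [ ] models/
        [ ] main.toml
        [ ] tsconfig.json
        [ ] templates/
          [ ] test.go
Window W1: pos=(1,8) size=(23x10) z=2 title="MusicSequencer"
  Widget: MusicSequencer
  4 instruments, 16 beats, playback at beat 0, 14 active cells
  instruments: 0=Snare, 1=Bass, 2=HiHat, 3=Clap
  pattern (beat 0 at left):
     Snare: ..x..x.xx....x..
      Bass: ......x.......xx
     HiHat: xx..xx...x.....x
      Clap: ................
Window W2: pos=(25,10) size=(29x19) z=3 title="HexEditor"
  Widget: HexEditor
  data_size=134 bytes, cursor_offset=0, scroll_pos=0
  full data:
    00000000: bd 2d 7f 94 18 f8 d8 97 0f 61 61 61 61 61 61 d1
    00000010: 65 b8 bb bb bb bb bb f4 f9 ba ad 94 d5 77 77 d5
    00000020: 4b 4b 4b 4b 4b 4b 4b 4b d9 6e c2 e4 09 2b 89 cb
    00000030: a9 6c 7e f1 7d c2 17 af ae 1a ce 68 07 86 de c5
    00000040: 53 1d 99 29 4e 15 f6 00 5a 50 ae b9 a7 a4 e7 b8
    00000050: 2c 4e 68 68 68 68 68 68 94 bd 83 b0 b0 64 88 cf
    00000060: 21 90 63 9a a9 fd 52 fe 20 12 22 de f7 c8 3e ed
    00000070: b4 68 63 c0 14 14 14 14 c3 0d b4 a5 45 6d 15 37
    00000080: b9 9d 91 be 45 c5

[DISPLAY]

━━━━━━━━━━━━━━━━┓x] utils.ts                   
cSequencer      ┃ ] cache.go                   
────────────────┨ ┏━━━━━━━━━━━━━━━━━━━━━━━━━━━┓
 ▼12345678901234┃ ┃ HexEditor                 ┃
e··█··█·██····█·┃ ┠───────────────────────────┨
s······█·······█┃o┃00000000  BD 2d 7f 94 18 f8┃
t██··██···█·····┃ ┃00000010  65 b8 bb bb bb bb┃
p···············┃ ┃00000020  4b 4b 4b 4b 4b 4b┃
                ┃━┃00000030  a9 6c 7e f1 7d c2┃
━━━━━━━━━━━━━━━━┛ ┃00000040  53 1d 99 29 4e 15┃
                  ┃00000050  2c 4e 68 68 68 68┃
                  ┃00000060  21 90 63 9a a9 fd┃
                  ┃00000070  b4 68 63 c0 14 14┃
                  ┃00000080  b9 9d 91 be 45 c5┃
                  ┃                           ┃
                  ┃                           ┃
                  ┃                           ┃
                  ┃                           ┃
                  ┃                           ┃


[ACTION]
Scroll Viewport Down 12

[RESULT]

────────────────┨ ┏━━━━━━━━━━━━━━━━━━━━━━━━━━━┓
 ▼12345678901234┃ ┃ HexEditor                 ┃
e··█··█·██····█·┃ ┠───────────────────────────┨
s······█·······█┃o┃00000000  BD 2d 7f 94 18 f8┃
t██··██···█·····┃ ┃00000010  65 b8 bb bb bb bb┃
p···············┃ ┃00000020  4b 4b 4b 4b 4b 4b┃
                ┃━┃00000030  a9 6c 7e f1 7d c2┃
━━━━━━━━━━━━━━━━┛ ┃00000040  53 1d 99 29 4e 15┃
                  ┃00000050  2c 4e 68 68 68 68┃
                  ┃00000060  21 90 63 9a a9 fd┃
                  ┃00000070  b4 68 63 c0 14 14┃
                  ┃00000080  b9 9d 91 be 45 c5┃
                  ┃                           ┃
                  ┃                           ┃
                  ┃                           ┃
                  ┃                           ┃
                  ┃                           ┃
                  ┃                           ┃
                  ┗━━━━━━━━━━━━━━━━━━━━━━━━━━━┛


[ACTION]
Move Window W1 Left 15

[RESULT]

───────────────┨[ ┏━━━━━━━━━━━━━━━━━━━━━━━━━━━┓
▼12345678901234┃[ ┃ HexEditor                 ┃
··█··█·██····█·┃] ┠───────────────────────────┨
······█·······█┃co┃00000000  BD 2d 7f 94 18 f8┃
██··██···█·····┃] ┃00000010  65 b8 bb bb bb bb┃
···············┃] ┃00000020  4b 4b 4b 4b 4b 4b┃
               ┃━━┃00000030  a9 6c 7e f1 7d c2┃
━━━━━━━━━━━━━━━┛  ┃00000040  53 1d 99 29 4e 15┃
                  ┃00000050  2c 4e 68 68 68 68┃
                  ┃00000060  21 90 63 9a a9 fd┃
                  ┃00000070  b4 68 63 c0 14 14┃
                  ┃00000080  b9 9d 91 be 45 c5┃
                  ┃                           ┃
                  ┃                           ┃
                  ┃                           ┃
                  ┃                           ┃
                  ┃                           ┃
                  ┃                           ┃
                  ┗━━━━━━━━━━━━━━━━━━━━━━━━━━━┛


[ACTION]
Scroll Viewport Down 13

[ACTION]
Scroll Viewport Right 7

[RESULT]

────────┨[ ┏━━━━━━━━━━━━━━━━━━━━━━━━━━━┓┃      
78901234┃[ ┃ HexEditor                 ┃┃      
██····█·┃] ┠───────────────────────────┨┃      
·······█┃co┃00000000  BD 2d 7f 94 18 f8┃┃      
··█·····┃] ┃00000010  65 b8 bb bb bb bb┃┃      
········┃] ┃00000020  4b 4b 4b 4b 4b 4b┃┃      
        ┃━━┃00000030  a9 6c 7e f1 7d c2┃┛      
━━━━━━━━┛  ┃00000040  53 1d 99 29 4e 15┃       
           ┃00000050  2c 4e 68 68 68 68┃       
           ┃00000060  21 90 63 9a a9 fd┃       
           ┃00000070  b4 68 63 c0 14 14┃       
           ┃00000080  b9 9d 91 be 45 c5┃       
           ┃                           ┃       
           ┃                           ┃       
           ┃                           ┃       
           ┃                           ┃       
           ┃                           ┃       
           ┃                           ┃       
           ┗━━━━━━━━━━━━━━━━━━━━━━━━━━━┛       


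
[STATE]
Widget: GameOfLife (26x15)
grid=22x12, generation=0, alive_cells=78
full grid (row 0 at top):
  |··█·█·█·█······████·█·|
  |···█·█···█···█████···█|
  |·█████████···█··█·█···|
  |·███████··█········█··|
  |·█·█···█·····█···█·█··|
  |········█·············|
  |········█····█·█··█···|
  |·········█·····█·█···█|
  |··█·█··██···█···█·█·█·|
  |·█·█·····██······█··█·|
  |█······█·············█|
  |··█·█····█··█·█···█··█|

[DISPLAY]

Gen: 0                    
··█·█·█·█······████·█·    
···█·█···█···█████···█    
·█████████···█··█·█···    
·███████··█········█··    
·█·█···█·····█···█·█··    
········█·············    
········█····█·█··█···    
·········█·····█·█···█    
··█·█··██···█···█·█·█·    
·█·█·····██······█··█·    
█······█·············█    
··█·█····█··█·█···█··█    
                          
                          


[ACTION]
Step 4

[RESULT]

Gen: 4                    
··█···············█···    
···██····█·······███··    
█··█···███······██·██·    
█·█···█···█·····██·██·    
·█·······█·····█·█·██·    
······█······███·█····    
················██····    
········██···█··██····    
······█···█···█·██····    
··███·█···█····██·····    
··█·█··█···█··········    
··██····█·█···········    
                          
                          


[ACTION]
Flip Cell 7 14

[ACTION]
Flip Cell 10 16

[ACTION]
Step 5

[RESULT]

Gen: 9                    
··██······█···········    
··██·····█·█····██·██·    
·········█·█·····█···█    
···············████·██    
··············██···██·    
···············█·█·█··    
····█·····██··██·██···    
···█·██····████·██····    
··█··██····█████······    
··████·█··············    
·█·█··················    
··█···················    
                          
                          


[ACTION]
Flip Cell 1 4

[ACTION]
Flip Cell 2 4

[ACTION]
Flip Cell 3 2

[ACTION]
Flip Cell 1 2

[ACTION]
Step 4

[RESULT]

Gen: 13                   
···███·········█··█···    
···············█···██·    
···███········██···██·    
·············██·██·█··    
··············█··█·█··    
···············█···██·    
············████████··    
···██·██····██··█·█···    
··█·██······██········    
···█··················    
··█···················    
······················    
                          
                          


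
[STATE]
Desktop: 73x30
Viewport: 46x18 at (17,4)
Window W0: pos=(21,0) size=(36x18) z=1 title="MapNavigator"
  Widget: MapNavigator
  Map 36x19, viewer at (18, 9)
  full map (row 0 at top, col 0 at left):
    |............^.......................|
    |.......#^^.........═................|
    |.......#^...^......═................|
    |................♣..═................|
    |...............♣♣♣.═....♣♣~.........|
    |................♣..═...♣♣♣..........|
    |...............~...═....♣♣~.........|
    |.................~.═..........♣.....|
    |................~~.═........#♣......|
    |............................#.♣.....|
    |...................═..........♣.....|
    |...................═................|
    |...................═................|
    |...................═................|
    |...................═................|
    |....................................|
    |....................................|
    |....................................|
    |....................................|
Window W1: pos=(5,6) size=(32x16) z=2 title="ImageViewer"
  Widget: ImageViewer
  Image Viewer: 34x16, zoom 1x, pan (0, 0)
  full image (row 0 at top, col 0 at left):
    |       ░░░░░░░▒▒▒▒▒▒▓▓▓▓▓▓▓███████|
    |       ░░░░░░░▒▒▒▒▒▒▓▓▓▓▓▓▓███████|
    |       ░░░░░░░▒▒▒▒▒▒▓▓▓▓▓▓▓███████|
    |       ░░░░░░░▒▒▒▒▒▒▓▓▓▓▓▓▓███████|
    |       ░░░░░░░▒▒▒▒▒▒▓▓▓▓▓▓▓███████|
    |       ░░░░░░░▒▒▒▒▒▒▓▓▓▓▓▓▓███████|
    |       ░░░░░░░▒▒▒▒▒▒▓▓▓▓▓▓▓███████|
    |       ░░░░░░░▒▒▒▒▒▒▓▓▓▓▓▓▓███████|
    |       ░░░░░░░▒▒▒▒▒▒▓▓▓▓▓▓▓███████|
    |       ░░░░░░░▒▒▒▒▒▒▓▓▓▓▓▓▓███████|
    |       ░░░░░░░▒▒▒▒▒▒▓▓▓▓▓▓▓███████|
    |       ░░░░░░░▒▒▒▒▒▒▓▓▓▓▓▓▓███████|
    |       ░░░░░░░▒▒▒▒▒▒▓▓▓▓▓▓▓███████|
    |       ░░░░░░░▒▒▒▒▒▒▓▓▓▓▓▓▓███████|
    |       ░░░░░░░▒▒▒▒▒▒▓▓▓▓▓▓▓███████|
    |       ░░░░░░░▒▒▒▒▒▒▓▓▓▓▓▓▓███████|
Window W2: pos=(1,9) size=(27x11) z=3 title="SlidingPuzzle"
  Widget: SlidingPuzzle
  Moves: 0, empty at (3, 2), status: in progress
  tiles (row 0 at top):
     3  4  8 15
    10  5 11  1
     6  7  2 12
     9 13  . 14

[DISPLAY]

    ┃...............♣..═...............┃      
    ┃..............♣♣♣.═....♣♣~........┃      
━━━━━━━━━━━━━━━━━━━┓♣..═...♣♣♣.........┃      
r                  ┃...═....♣♣~........┃      
───────────────────┨.~.═..........♣....┃      
━━━━━━━━━━┓▓▓▓▓▓███┃~~.═........#♣.....┃      
          ┃▓▓▓▓▓███┃..@.........#.♣....┃      
──────────┨▓▓▓▓▓███┃...═..........♣....┃      
┬────┐    ┃▓▓▓▓▓███┃...═...............┃      
│ 15 │    ┃▓▓▓▓▓███┃...═...............┃      
┼────┤    ┃▓▓▓▓▓███┃...═...............┃      
│  1 │    ┃▓▓▓▓▓███┃...═...............┃      
┼────┤    ┃▓▓▓▓▓███┃...................┃      
│ 12 │    ┃▓▓▓▓▓███┃━━━━━━━━━━━━━━━━━━━┛      
┼────┤    ┃▓▓▓▓▓███┃                          
━━━━━━━━━━┛▓▓▓▓▓███┃                          
░░░▒▒▒▒▒▒▓▓▓▓▓▓▓███┃                          
━━━━━━━━━━━━━━━━━━━┛                          


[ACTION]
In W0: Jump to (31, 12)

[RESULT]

    ┃.~...═....♣♣~.........            ┃      
    ┃...~.═..........♣.....            ┃      
━━━━━━━━━━━━━━━━━━━┓♣......            ┃      
r                  ┃.♣.....            ┃      
───────────────────┨.♣.....            ┃      
━━━━━━━━━━┓▓▓▓▓▓███┃.......            ┃      
          ┃▓▓▓▓▓███┃..@....            ┃      
──────────┨▓▓▓▓▓███┃.......            ┃      
┬────┐    ┃▓▓▓▓▓███┃.......            ┃      
│ 15 │    ┃▓▓▓▓▓███┃.......            ┃      
┼────┤    ┃▓▓▓▓▓███┃.......            ┃      
│  1 │    ┃▓▓▓▓▓███┃.......            ┃      
┼────┤    ┃▓▓▓▓▓███┃.......            ┃      
│ 12 │    ┃▓▓▓▓▓███┃━━━━━━━━━━━━━━━━━━━┛      
┼────┤    ┃▓▓▓▓▓███┃                          
━━━━━━━━━━┛▓▓▓▓▓███┃                          
░░░▒▒▒▒▒▒▓▓▓▓▓▓▓███┃                          
━━━━━━━━━━━━━━━━━━━┛                          


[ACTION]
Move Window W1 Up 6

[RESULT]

░░░▒▒▒▒▒▒▓▓▓▓▓▓▓███┃.......            ┃      
░░░▒▒▒▒▒▒▓▓▓▓▓▓▓███┃.♣.....            ┃      
░░░▒▒▒▒▒▒▓▓▓▓▓▓▓███┃♣......            ┃      
░░░▒▒▒▒▒▒▓▓▓▓▓▓▓███┃.♣.....            ┃      
░░░▒▒▒▒▒▒▓▓▓▓▓▓▓███┃.♣.....            ┃      
━━━━━━━━━━┓▓▓▓▓▓███┃.......            ┃      
          ┃▓▓▓▓▓███┃..@....            ┃      
──────────┨▓▓▓▓▓███┃.......            ┃      
┬────┐    ┃▓▓▓▓▓███┃.......            ┃      
│ 15 │    ┃▓▓▓▓▓███┃.......            ┃      
┼────┤    ┃▓▓▓▓▓███┃.......            ┃      
│  1 │    ┃━━━━━━━━┛.......            ┃      
┼────┤    ┃................            ┃      
│ 12 │    ┃━━━━━━━━━━━━━━━━━━━━━━━━━━━━┛      
┼────┤    ┃                                   
━━━━━━━━━━┛                                   
                                              
                                              


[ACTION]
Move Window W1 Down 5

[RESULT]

    ┃.~...═....♣♣~.........            ┃      
━━━━━━━━━━━━━━━━━━━┓.♣.....            ┃      
r                  ┃♣......            ┃      
───────────────────┨.♣.....            ┃      
░░░▒▒▒▒▒▒▓▓▓▓▓▓▓███┃.♣.....            ┃      
━━━━━━━━━━┓▓▓▓▓▓███┃.......            ┃      
          ┃▓▓▓▓▓███┃..@....            ┃      
──────────┨▓▓▓▓▓███┃.......            ┃      
┬────┐    ┃▓▓▓▓▓███┃.......            ┃      
│ 15 │    ┃▓▓▓▓▓███┃.......            ┃      
┼────┤    ┃▓▓▓▓▓███┃.......            ┃      
│  1 │    ┃▓▓▓▓▓███┃.......            ┃      
┼────┤    ┃▓▓▓▓▓███┃.......            ┃      
│ 12 │    ┃▓▓▓▓▓███┃━━━━━━━━━━━━━━━━━━━┛      
┼────┤    ┃▓▓▓▓▓███┃                          
━━━━━━━━━━┛▓▓▓▓▓███┃                          
━━━━━━━━━━━━━━━━━━━┛                          
                                              


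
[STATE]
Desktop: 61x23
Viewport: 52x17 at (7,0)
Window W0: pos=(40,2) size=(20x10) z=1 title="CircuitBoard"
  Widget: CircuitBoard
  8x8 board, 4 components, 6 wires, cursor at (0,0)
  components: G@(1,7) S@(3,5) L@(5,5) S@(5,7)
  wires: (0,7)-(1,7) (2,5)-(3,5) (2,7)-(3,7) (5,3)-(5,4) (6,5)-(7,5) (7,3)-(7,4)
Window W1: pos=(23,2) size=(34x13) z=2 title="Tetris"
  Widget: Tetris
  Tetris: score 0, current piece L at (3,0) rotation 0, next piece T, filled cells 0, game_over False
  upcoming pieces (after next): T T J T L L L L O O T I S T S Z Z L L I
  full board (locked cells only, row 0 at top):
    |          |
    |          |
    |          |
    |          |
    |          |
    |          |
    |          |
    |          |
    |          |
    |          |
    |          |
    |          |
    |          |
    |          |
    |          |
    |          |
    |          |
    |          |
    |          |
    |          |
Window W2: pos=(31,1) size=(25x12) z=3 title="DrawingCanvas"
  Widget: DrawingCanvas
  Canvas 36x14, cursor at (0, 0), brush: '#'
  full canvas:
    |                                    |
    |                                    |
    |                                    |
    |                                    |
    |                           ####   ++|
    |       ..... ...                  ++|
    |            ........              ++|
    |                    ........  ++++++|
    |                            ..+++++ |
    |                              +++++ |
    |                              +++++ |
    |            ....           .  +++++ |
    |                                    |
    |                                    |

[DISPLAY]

                                                    
                        ┏━━━━━━━━━━━━━━━━━━━━━━━┓   
                ┏━━━━━━━┃ DrawingCanvas         ┃┓━━
                ┃ Tetris┠───────────────────────┨┃  
                ┠───────┃+                      ┃┨──
                ┃       ┃                       ┃┃ 7
                ┃       ┃                       ┃┃  
                ┃       ┃                       ┃┃  
                ┃       ┃                       ┃┃  
                ┃       ┃       ..... ...       ┃┃  
                ┃       ┃            ........   ┃┃  
                ┃       ┃                    ...┃┃━━
                ┃       ┗━━━━━━━━━━━━━━━━━━━━━━━┛┃  
                ┃          │                     ┃  
                ┗━━━━━━━━━━━━━━━━━━━━━━━━━━━━━━━━┛  
                                                    
                                                    


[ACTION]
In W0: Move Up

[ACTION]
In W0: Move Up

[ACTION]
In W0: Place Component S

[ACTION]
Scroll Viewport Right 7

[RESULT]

                                                    
                      ┏━━━━━━━━━━━━━━━━━━━━━━━┓     
              ┏━━━━━━━┃ DrawingCanvas         ┃┓━━┓ 
              ┃ Tetris┠───────────────────────┨┃  ┃ 
              ┠───────┃+                      ┃┨──┨ 
              ┃       ┃                       ┃┃ 7┃ 
              ┃       ┃                       ┃┃  ┃ 
              ┃       ┃                       ┃┃  ┃ 
              ┃       ┃                       ┃┃  ┃ 
              ┃       ┃       ..... ...       ┃┃  ┃ 
              ┃       ┃            ........   ┃┃  ┃ 
              ┃       ┃                    ...┃┃━━┛ 
              ┃       ┗━━━━━━━━━━━━━━━━━━━━━━━┛┃    
              ┃          │                     ┃    
              ┗━━━━━━━━━━━━━━━━━━━━━━━━━━━━━━━━┛    
                                                    
                                                    


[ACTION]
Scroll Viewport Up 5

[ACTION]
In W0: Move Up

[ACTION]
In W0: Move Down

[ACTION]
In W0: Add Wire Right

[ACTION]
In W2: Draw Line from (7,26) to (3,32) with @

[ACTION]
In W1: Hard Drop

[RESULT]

                                                    
                      ┏━━━━━━━━━━━━━━━━━━━━━━━┓     
              ┏━━━━━━━┃ DrawingCanvas         ┃┓━━┓ 
              ┃ Tetris┠───────────────────────┨┃  ┃ 
              ┠───────┃+                      ┃┨──┨ 
              ┃       ┃                       ┃┃ 7┃ 
              ┃       ┃                       ┃┃  ┃ 
              ┃       ┃                       ┃┃  ┃ 
              ┃       ┃                       ┃┃  ┃ 
              ┃       ┃       ..... ...       ┃┃  ┃ 
              ┃       ┃            ........   ┃┃  ┃ 
              ┃       ┃                    ...┃┃━━┛ 
              ┃     ▒ ┗━━━━━━━━━━━━━━━━━━━━━━━┛┃    
              ┃   ▒▒▒    │                     ┃    
              ┗━━━━━━━━━━━━━━━━━━━━━━━━━━━━━━━━┛    
                                                    
                                                    


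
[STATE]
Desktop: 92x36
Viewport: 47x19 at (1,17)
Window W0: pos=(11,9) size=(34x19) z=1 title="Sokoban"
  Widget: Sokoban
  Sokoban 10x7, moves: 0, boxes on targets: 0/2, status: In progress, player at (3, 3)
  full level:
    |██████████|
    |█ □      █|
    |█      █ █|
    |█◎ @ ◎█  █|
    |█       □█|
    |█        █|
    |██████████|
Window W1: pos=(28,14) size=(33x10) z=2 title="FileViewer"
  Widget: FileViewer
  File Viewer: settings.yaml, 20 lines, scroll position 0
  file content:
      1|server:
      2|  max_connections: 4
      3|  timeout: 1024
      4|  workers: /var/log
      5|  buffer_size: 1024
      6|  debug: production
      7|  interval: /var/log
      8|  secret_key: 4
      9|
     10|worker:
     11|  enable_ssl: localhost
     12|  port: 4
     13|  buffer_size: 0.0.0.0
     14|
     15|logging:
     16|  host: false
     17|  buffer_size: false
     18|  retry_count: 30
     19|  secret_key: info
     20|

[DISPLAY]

          ┃█        █      ┃server:            
          ┃██████████      ┃  max_connections: 
          ┃Moves: 0  0/2   ┃  timeout: 1024    
          ┃                ┃  workers: /var/log
          ┃                ┃  buffer_size: 1024
          ┃                ┃  debug: production
          ┃                ┗━━━━━━━━━━━━━━━━━━━
          ┃                                ┃   
          ┃                                ┃   
          ┃                                ┃   
          ┗━━━━━━━━━━━━━━━━━━━━━━━━━━━━━━━━┛   
                                               
                                               
                                               
                                               
                                               
                                               
                                               
                                               


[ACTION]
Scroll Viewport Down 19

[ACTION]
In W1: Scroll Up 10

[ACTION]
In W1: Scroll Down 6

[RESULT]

          ┃█        █      ┃  interval: /var/lo
          ┃██████████      ┃  secret_key: 4    
          ┃Moves: 0  0/2   ┃                   
          ┃                ┃worker:            
          ┃                ┃  enable_ssl: local
          ┃                ┃  port: 4          
          ┃                ┗━━━━━━━━━━━━━━━━━━━
          ┃                                ┃   
          ┃                                ┃   
          ┃                                ┃   
          ┗━━━━━━━━━━━━━━━━━━━━━━━━━━━━━━━━┛   
                                               
                                               
                                               
                                               
                                               
                                               
                                               
                                               


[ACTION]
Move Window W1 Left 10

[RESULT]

          ┃█     ┃  interval: /var/log         
          ┃██████┃  secret_key: 4              
          ┃Moves:┃                             
          ┃      ┃worker:                      
          ┃      ┃  enable_ssl: localhost      
          ┃      ┃  port: 4                    
          ┃      ┗━━━━━━━━━━━━━━━━━━━━━━━━━━━━━
          ┃                                ┃   
          ┃                                ┃   
          ┃                                ┃   
          ┗━━━━━━━━━━━━━━━━━━━━━━━━━━━━━━━━┛   
                                               
                                               
                                               
                                               
                                               
                                               
                                               
                                               


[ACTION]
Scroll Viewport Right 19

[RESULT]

 interval: /var/log          ▲┃                
 secret_key: 4               ░┃                
                             █┃                
orker:                       ░┃                
 enable_ssl: localhost       ░┃                
 port: 4                     ▼┃                
━━━━━━━━━━━━━━━━━━━━━━━━━━━━━━┛                
                        ┃                      
                        ┃                      
                        ┃                      
━━━━━━━━━━━━━━━━━━━━━━━━┛                      
                                               
                                               
                                               
                                               
                                               
                                               
                                               
                                               


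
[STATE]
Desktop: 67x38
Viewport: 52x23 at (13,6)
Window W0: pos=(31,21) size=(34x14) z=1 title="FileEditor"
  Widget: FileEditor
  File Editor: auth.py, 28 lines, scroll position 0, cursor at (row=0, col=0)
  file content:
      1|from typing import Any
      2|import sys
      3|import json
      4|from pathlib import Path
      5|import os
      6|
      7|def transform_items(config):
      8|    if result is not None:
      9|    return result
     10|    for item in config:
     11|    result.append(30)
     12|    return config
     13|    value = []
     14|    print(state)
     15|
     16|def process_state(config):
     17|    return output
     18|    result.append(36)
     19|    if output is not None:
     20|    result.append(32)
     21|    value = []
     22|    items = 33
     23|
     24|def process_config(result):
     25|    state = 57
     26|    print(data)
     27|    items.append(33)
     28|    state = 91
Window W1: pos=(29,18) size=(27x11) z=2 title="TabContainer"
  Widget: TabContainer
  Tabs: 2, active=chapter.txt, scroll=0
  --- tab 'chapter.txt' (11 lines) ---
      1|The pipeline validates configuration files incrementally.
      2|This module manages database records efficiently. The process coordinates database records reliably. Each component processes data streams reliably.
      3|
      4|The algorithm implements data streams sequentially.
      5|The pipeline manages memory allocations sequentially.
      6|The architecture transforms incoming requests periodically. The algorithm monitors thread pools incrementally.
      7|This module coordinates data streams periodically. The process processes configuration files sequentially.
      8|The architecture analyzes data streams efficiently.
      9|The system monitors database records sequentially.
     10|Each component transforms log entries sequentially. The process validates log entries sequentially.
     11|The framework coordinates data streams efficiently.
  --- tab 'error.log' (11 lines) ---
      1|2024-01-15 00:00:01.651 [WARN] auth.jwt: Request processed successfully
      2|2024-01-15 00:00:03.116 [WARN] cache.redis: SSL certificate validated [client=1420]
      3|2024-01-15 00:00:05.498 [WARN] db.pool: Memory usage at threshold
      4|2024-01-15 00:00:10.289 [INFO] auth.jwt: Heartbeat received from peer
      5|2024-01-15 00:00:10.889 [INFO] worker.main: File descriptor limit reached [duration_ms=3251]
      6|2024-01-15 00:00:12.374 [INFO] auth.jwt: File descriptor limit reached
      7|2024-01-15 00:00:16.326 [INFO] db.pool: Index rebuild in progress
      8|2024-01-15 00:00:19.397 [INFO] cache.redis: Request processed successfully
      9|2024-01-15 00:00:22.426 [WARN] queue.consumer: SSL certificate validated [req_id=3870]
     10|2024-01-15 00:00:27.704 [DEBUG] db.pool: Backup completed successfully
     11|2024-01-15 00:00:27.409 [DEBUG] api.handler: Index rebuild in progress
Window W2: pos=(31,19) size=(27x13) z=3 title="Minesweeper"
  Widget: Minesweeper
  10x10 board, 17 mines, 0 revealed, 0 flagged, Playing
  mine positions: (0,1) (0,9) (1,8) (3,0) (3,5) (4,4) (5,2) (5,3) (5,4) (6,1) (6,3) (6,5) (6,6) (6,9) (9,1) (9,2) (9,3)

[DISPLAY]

                                                    
                                                    
                                                    
                                                    
                                                    
                                                    
                                                    
                                                    
                                                    
                                                    
                                                    
                                                    
                ┏━━━━━━━━━━━━━━━━━━━━━━━━━┓         
                ┃ ┏━━━━━━━━━━━━━━━━━━━━━━━━━┓       
                ┠─┃ Minesweeper             ┃       
                ┃[┠─────────────────────────┨━━━━━━┓
                ┃─┃■■■■■■■■■■               ┃      ┃
                ┃T┃■■■■■■■■■■               ┃──────┨
                ┃T┃■■■■■■■■■■               ┃     ▲┃
                ┃ ┃■■■■■■■■■■               ┃     █┃
                ┃T┃■■■■■■■■■■               ┃     ░┃
                ┃T┃■■■■■■■■■■               ┃     ░┃
                ┗━┃■■■■■■■■■■               ┃     ░┃


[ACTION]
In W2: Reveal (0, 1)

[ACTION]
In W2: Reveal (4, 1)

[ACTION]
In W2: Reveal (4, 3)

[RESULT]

                                                    
                                                    
                                                    
                                                    
                                                    
                                                    
                                                    
                                                    
                                                    
                                                    
                                                    
                                                    
                ┏━━━━━━━━━━━━━━━━━━━━━━━━━┓         
                ┃ ┏━━━━━━━━━━━━━━━━━━━━━━━━━┓       
                ┠─┃ Minesweeper             ┃       
                ┃[┠─────────────────────────┨━━━━━━┓
                ┃─┃■✹■■■■■■■✹               ┃      ┃
                ┃T┃■■■■■■■■✹■               ┃──────┨
                ┃T┃■■■■■■■■■■               ┃     ▲┃
                ┃ ┃✹■■■■✹■■■■               ┃     █┃
                ┃T┃■■■■✹■■■■■               ┃     ░┃
                ┃T┃■■✹✹✹■■■■■               ┃     ░┃
                ┗━┃■✹■✹■✹✹■■✹               ┃     ░┃


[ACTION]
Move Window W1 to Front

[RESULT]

                                                    
                                                    
                                                    
                                                    
                                                    
                                                    
                                                    
                                                    
                                                    
                                                    
                                                    
                                                    
                ┏━━━━━━━━━━━━━━━━━━━━━━━━━┓         
                ┃ TabContainer            ┃━┓       
                ┠─────────────────────────┨ ┃       
                ┃[chapter.txt]│ error.log ┃─┨━━━━━━┓
                ┃─────────────────────────┃ ┃      ┃
                ┃The pipeline validates co┃ ┃──────┨
                ┃This module manages datab┃ ┃     ▲┃
                ┃                         ┃ ┃     █┃
                ┃The algorithm implements ┃ ┃     ░┃
                ┃The pipeline manages memo┃ ┃     ░┃
                ┗━━━━━━━━━━━━━━━━━━━━━━━━━┛ ┃     ░┃
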